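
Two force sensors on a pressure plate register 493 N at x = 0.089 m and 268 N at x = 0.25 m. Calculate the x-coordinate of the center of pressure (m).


COP_x = (F1*x1 + F2*x2) / (F1 + F2)
COP_x = (493*0.089 + 268*0.25) / (493 + 268)
Numerator = 110.8770
Denominator = 761
COP_x = 0.1457


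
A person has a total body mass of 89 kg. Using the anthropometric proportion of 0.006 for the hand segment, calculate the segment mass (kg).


m_segment = body_mass * fraction
m_segment = 89 * 0.006
m_segment = 0.5340


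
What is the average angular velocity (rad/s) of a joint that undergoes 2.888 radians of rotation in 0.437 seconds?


omega = delta_theta / delta_t
omega = 2.888 / 0.437
omega = 6.6087


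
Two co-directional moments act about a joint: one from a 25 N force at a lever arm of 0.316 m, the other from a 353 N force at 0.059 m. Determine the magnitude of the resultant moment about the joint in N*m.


M = F1 * d1 + F2 * d2
M = 25 * 0.316 + 353 * 0.059
M = 7.9000 + 20.8270
M = 28.7270


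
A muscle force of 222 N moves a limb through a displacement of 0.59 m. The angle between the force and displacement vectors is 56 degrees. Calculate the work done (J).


W = F * d * cos(theta)
theta = 56 deg = 0.9774 rad
cos(theta) = 0.5592
W = 222 * 0.59 * 0.5592
W = 73.2431


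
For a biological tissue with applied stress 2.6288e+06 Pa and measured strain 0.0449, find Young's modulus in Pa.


E = stress / strain
E = 2.6288e+06 / 0.0449
E = 5.8548e+07


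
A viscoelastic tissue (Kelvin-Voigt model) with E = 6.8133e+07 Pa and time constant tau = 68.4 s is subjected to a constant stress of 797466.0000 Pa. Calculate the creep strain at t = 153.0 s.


epsilon(t) = (sigma/E) * (1 - exp(-t/tau))
sigma/E = 797466.0000 / 6.8133e+07 = 0.0117
exp(-t/tau) = exp(-153.0 / 68.4) = 0.1068
epsilon = 0.0117 * (1 - 0.1068)
epsilon = 0.0105


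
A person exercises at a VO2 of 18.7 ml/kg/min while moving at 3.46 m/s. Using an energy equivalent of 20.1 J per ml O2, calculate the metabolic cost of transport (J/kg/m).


Power per kg = VO2 * 20.1 / 60
Power per kg = 18.7 * 20.1 / 60 = 6.2645 W/kg
Cost = power_per_kg / speed
Cost = 6.2645 / 3.46
Cost = 1.8105


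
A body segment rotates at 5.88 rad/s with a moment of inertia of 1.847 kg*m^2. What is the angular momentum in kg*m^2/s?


L = I * omega
L = 1.847 * 5.88
L = 10.8604


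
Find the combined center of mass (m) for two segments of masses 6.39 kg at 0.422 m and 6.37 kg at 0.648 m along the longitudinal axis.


COM = (m1*x1 + m2*x2) / (m1 + m2)
COM = (6.39*0.422 + 6.37*0.648) / (6.39 + 6.37)
Numerator = 6.8243
Denominator = 12.7600
COM = 0.5348


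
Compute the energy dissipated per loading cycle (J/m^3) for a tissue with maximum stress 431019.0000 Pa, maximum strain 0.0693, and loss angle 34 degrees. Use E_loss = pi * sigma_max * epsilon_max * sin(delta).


E_loss = pi * sigma_max * epsilon_max * sin(delta)
delta = 34 deg = 0.5934 rad
sin(delta) = 0.5592
E_loss = pi * 431019.0000 * 0.0693 * 0.5592
E_loss = 52473.6378


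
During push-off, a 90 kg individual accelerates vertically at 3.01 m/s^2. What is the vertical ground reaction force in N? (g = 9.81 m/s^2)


GRF = m * (g + a)
GRF = 90 * (9.81 + 3.01)
GRF = 90 * 12.8200
GRF = 1153.8000


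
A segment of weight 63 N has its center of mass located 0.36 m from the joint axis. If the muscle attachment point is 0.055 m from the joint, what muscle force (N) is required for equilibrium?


F_muscle = W * d_load / d_muscle
F_muscle = 63 * 0.36 / 0.055
Numerator = 22.6800
F_muscle = 412.3636


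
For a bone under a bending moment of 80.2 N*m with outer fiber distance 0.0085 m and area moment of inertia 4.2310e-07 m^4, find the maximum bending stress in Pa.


sigma = M * c / I
sigma = 80.2 * 0.0085 / 4.2310e-07
M * c = 0.6817
sigma = 1.6112e+06


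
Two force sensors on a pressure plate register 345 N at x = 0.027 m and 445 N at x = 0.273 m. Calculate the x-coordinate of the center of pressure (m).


COP_x = (F1*x1 + F2*x2) / (F1 + F2)
COP_x = (345*0.027 + 445*0.273) / (345 + 445)
Numerator = 130.8000
Denominator = 790
COP_x = 0.1656


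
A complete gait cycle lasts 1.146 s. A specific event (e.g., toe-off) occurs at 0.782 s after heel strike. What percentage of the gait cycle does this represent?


pct = (event_time / cycle_time) * 100
pct = (0.782 / 1.146) * 100
ratio = 0.6824
pct = 68.2373


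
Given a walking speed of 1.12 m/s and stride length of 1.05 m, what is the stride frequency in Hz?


f = v / stride_length
f = 1.12 / 1.05
f = 1.0667


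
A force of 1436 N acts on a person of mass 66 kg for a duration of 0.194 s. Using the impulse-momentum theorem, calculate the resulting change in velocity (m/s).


J = F * dt = 1436 * 0.194 = 278.5840 N*s
delta_v = J / m
delta_v = 278.5840 / 66
delta_v = 4.2210


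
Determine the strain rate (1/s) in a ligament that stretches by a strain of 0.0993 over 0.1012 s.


strain_rate = delta_strain / delta_t
strain_rate = 0.0993 / 0.1012
strain_rate = 0.9812


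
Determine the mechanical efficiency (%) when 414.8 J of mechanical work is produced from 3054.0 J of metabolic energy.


eta = (W_mech / E_meta) * 100
eta = (414.8 / 3054.0) * 100
ratio = 0.1358
eta = 13.5822


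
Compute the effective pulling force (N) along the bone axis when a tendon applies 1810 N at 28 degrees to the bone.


F_eff = F_tendon * cos(theta)
theta = 28 deg = 0.4887 rad
cos(theta) = 0.8829
F_eff = 1810 * 0.8829
F_eff = 1598.1351


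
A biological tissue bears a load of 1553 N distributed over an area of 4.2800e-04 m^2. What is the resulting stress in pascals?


stress = F / A
stress = 1553 / 4.2800e-04
stress = 3.6285e+06


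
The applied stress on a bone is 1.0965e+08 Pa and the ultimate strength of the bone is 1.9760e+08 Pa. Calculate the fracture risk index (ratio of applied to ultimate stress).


FRI = applied / ultimate
FRI = 1.0965e+08 / 1.9760e+08
FRI = 0.5549


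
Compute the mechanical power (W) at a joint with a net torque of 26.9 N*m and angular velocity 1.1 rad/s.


P = M * omega
P = 26.9 * 1.1
P = 29.5900


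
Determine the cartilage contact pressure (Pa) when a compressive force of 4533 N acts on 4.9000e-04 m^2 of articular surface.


P = F / A
P = 4533 / 4.9000e-04
P = 9.2510e+06


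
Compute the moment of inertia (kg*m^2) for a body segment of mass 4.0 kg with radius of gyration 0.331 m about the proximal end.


I = m * k^2
I = 4.0 * 0.331^2
k^2 = 0.1096
I = 0.4382


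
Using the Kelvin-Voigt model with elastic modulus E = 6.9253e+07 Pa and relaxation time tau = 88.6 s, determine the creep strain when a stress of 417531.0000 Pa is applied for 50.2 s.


epsilon(t) = (sigma/E) * (1 - exp(-t/tau))
sigma/E = 417531.0000 / 6.9253e+07 = 0.0060
exp(-t/tau) = exp(-50.2 / 88.6) = 0.5675
epsilon = 0.0060 * (1 - 0.5675)
epsilon = 0.0026


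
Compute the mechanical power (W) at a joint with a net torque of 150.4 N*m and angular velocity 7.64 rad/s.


P = M * omega
P = 150.4 * 7.64
P = 1149.0560


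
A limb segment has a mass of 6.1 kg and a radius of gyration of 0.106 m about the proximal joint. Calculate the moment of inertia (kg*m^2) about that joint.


I = m * k^2
I = 6.1 * 0.106^2
k^2 = 0.0112
I = 0.0685


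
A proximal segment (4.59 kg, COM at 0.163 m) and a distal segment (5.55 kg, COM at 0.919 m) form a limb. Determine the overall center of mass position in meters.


COM = (m1*x1 + m2*x2) / (m1 + m2)
COM = (4.59*0.163 + 5.55*0.919) / (4.59 + 5.55)
Numerator = 5.8486
Denominator = 10.1400
COM = 0.5768


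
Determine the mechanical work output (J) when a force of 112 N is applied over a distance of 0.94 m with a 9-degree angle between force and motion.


W = F * d * cos(theta)
theta = 9 deg = 0.1571 rad
cos(theta) = 0.9877
W = 112 * 0.94 * 0.9877
W = 103.9838


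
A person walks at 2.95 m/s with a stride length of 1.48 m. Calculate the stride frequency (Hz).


f = v / stride_length
f = 2.95 / 1.48
f = 1.9932


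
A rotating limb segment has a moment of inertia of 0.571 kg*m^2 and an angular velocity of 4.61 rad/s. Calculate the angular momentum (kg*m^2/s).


L = I * omega
L = 0.571 * 4.61
L = 2.6323


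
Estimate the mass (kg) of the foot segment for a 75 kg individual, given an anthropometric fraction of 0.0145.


m_segment = body_mass * fraction
m_segment = 75 * 0.0145
m_segment = 1.0875


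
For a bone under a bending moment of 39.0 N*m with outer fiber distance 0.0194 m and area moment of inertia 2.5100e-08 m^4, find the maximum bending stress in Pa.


sigma = M * c / I
sigma = 39.0 * 0.0194 / 2.5100e-08
M * c = 0.7566
sigma = 3.0143e+07


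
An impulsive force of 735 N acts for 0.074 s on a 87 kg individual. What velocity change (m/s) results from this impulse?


J = F * dt = 735 * 0.074 = 54.3900 N*s
delta_v = J / m
delta_v = 54.3900 / 87
delta_v = 0.6252


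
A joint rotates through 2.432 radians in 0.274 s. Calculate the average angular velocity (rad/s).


omega = delta_theta / delta_t
omega = 2.432 / 0.274
omega = 8.8759


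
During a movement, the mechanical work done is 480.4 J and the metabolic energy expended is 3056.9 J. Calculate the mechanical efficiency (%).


eta = (W_mech / E_meta) * 100
eta = (480.4 / 3056.9) * 100
ratio = 0.1572
eta = 15.7153


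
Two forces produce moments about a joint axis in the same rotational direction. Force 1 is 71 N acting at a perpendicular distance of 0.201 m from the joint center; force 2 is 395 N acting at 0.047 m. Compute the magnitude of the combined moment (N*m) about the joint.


M = F1 * d1 + F2 * d2
M = 71 * 0.201 + 395 * 0.047
M = 14.2710 + 18.5650
M = 32.8360


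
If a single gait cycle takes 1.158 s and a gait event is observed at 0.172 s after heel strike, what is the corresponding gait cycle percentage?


pct = (event_time / cycle_time) * 100
pct = (0.172 / 1.158) * 100
ratio = 0.1485
pct = 14.8532


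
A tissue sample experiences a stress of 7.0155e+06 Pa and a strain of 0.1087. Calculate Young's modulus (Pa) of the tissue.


E = stress / strain
E = 7.0155e+06 / 0.1087
E = 6.4540e+07


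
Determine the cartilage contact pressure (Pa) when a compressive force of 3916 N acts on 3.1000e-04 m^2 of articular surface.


P = F / A
P = 3916 / 3.1000e-04
P = 1.2632e+07


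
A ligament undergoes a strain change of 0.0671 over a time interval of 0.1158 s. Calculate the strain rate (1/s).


strain_rate = delta_strain / delta_t
strain_rate = 0.0671 / 0.1158
strain_rate = 0.5794


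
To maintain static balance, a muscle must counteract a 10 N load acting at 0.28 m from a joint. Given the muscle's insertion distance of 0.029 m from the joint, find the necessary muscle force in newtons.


F_muscle = W * d_load / d_muscle
F_muscle = 10 * 0.28 / 0.029
Numerator = 2.8000
F_muscle = 96.5517


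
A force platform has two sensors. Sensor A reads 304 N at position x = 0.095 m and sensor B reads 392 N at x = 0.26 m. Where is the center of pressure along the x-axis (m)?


COP_x = (F1*x1 + F2*x2) / (F1 + F2)
COP_x = (304*0.095 + 392*0.26) / (304 + 392)
Numerator = 130.8000
Denominator = 696
COP_x = 0.1879


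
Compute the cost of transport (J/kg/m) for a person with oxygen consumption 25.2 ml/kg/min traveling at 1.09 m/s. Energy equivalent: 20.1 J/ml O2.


Power per kg = VO2 * 20.1 / 60
Power per kg = 25.2 * 20.1 / 60 = 8.4420 W/kg
Cost = power_per_kg / speed
Cost = 8.4420 / 1.09
Cost = 7.7450


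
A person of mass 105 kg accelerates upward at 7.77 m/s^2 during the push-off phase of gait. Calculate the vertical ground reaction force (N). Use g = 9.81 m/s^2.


GRF = m * (g + a)
GRF = 105 * (9.81 + 7.77)
GRF = 105 * 17.5800
GRF = 1845.9000


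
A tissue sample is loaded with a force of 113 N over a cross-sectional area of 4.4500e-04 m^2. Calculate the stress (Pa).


stress = F / A
stress = 113 / 4.4500e-04
stress = 253932.5843


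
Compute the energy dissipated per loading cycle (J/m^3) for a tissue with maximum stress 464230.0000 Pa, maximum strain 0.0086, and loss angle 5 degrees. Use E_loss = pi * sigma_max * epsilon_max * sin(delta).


E_loss = pi * sigma_max * epsilon_max * sin(delta)
delta = 5 deg = 0.0873 rad
sin(delta) = 0.0872
E_loss = pi * 464230.0000 * 0.0086 * 0.0872
E_loss = 1093.1444


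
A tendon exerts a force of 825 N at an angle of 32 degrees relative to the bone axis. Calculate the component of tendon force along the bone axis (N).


F_eff = F_tendon * cos(theta)
theta = 32 deg = 0.5585 rad
cos(theta) = 0.8480
F_eff = 825 * 0.8480
F_eff = 699.6397


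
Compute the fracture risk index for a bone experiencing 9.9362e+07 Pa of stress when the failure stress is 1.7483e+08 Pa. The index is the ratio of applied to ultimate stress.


FRI = applied / ultimate
FRI = 9.9362e+07 / 1.7483e+08
FRI = 0.5683


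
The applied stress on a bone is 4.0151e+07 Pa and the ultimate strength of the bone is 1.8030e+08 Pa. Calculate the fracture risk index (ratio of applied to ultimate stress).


FRI = applied / ultimate
FRI = 4.0151e+07 / 1.8030e+08
FRI = 0.2227


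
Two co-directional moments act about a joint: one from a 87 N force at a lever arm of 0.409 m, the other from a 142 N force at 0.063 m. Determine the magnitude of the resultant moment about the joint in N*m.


M = F1 * d1 + F2 * d2
M = 87 * 0.409 + 142 * 0.063
M = 35.5830 + 8.9460
M = 44.5290


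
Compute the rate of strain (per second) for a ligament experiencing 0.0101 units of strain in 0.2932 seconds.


strain_rate = delta_strain / delta_t
strain_rate = 0.0101 / 0.2932
strain_rate = 0.0344


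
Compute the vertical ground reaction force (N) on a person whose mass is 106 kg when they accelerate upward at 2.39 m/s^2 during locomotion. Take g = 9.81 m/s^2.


GRF = m * (g + a)
GRF = 106 * (9.81 + 2.39)
GRF = 106 * 12.2000
GRF = 1293.2000


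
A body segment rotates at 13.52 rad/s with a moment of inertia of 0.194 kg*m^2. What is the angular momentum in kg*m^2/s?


L = I * omega
L = 0.194 * 13.52
L = 2.6229


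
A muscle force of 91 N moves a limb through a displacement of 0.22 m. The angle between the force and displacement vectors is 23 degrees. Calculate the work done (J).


W = F * d * cos(theta)
theta = 23 deg = 0.4014 rad
cos(theta) = 0.9205
W = 91 * 0.22 * 0.9205
W = 18.4285


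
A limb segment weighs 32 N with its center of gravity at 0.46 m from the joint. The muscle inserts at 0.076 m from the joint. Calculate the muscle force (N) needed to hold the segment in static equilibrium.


F_muscle = W * d_load / d_muscle
F_muscle = 32 * 0.46 / 0.076
Numerator = 14.7200
F_muscle = 193.6842


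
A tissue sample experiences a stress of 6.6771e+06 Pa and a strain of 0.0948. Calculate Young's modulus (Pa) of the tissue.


E = stress / strain
E = 6.6771e+06 / 0.0948
E = 7.0434e+07


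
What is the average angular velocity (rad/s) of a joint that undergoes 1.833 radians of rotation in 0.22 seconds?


omega = delta_theta / delta_t
omega = 1.833 / 0.22
omega = 8.3318


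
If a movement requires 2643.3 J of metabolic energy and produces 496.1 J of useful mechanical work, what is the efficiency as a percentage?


eta = (W_mech / E_meta) * 100
eta = (496.1 / 2643.3) * 100
ratio = 0.1877
eta = 18.7682


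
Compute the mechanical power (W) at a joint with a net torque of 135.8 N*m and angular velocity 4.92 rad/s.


P = M * omega
P = 135.8 * 4.92
P = 668.1360


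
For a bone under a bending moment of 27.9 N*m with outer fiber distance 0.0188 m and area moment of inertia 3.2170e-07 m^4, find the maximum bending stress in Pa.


sigma = M * c / I
sigma = 27.9 * 0.0188 / 3.2170e-07
M * c = 0.5245
sigma = 1.6305e+06


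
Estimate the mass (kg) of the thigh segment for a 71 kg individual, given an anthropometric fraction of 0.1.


m_segment = body_mass * fraction
m_segment = 71 * 0.1
m_segment = 7.1000


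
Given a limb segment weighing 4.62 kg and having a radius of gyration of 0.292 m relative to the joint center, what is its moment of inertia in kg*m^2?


I = m * k^2
I = 4.62 * 0.292^2
k^2 = 0.0853
I = 0.3939


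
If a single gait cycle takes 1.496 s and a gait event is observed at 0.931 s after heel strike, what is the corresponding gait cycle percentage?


pct = (event_time / cycle_time) * 100
pct = (0.931 / 1.496) * 100
ratio = 0.6223
pct = 62.2326


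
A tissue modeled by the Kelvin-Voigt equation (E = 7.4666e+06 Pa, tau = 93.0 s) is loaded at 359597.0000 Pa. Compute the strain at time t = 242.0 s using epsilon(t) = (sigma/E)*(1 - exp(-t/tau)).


epsilon(t) = (sigma/E) * (1 - exp(-t/tau))
sigma/E = 359597.0000 / 7.4666e+06 = 0.0482
exp(-t/tau) = exp(-242.0 / 93.0) = 0.0741
epsilon = 0.0482 * (1 - 0.0741)
epsilon = 0.0446


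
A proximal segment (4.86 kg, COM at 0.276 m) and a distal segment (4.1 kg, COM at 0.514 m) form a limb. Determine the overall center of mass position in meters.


COM = (m1*x1 + m2*x2) / (m1 + m2)
COM = (4.86*0.276 + 4.1*0.514) / (4.86 + 4.1)
Numerator = 3.4488
Denominator = 8.9600
COM = 0.3849


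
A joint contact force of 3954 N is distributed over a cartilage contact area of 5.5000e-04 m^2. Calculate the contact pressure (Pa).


P = F / A
P = 3954 / 5.5000e-04
P = 7.1891e+06


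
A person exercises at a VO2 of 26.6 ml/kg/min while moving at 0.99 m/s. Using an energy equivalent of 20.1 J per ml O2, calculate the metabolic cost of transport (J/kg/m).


Power per kg = VO2 * 20.1 / 60
Power per kg = 26.6 * 20.1 / 60 = 8.9110 W/kg
Cost = power_per_kg / speed
Cost = 8.9110 / 0.99
Cost = 9.0010


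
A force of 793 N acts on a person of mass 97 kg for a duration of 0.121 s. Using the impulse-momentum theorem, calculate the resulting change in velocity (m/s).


J = F * dt = 793 * 0.121 = 95.9530 N*s
delta_v = J / m
delta_v = 95.9530 / 97
delta_v = 0.9892


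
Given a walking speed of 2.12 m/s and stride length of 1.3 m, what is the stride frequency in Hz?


f = v / stride_length
f = 2.12 / 1.3
f = 1.6308


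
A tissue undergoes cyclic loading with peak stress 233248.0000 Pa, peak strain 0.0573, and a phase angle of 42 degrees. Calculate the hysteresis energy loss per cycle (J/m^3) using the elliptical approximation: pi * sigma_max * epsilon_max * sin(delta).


E_loss = pi * sigma_max * epsilon_max * sin(delta)
delta = 42 deg = 0.7330 rad
sin(delta) = 0.6691
E_loss = pi * 233248.0000 * 0.0573 * 0.6691
E_loss = 28095.2770


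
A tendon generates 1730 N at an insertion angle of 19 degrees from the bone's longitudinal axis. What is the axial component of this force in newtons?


F_eff = F_tendon * cos(theta)
theta = 19 deg = 0.3316 rad
cos(theta) = 0.9455
F_eff = 1730 * 0.9455
F_eff = 1635.7471


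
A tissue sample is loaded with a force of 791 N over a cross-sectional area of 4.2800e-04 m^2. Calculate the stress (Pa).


stress = F / A
stress = 791 / 4.2800e-04
stress = 1.8481e+06


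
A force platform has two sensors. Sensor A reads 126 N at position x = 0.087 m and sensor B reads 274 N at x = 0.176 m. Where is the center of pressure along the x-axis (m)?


COP_x = (F1*x1 + F2*x2) / (F1 + F2)
COP_x = (126*0.087 + 274*0.176) / (126 + 274)
Numerator = 59.1860
Denominator = 400
COP_x = 0.1480


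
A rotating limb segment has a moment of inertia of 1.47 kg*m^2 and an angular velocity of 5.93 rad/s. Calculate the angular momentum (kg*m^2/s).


L = I * omega
L = 1.47 * 5.93
L = 8.7171


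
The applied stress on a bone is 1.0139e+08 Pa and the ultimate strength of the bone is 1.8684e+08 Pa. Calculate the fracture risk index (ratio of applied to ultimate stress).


FRI = applied / ultimate
FRI = 1.0139e+08 / 1.8684e+08
FRI = 0.5427


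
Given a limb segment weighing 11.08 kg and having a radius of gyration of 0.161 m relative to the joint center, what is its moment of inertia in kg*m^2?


I = m * k^2
I = 11.08 * 0.161^2
k^2 = 0.0259
I = 0.2872


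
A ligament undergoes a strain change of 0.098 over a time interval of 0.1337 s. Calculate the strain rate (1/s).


strain_rate = delta_strain / delta_t
strain_rate = 0.098 / 0.1337
strain_rate = 0.7330


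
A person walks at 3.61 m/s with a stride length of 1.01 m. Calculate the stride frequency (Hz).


f = v / stride_length
f = 3.61 / 1.01
f = 3.5743


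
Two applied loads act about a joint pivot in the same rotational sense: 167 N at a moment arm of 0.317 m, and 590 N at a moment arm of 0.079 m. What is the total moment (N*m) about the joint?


M = F1 * d1 + F2 * d2
M = 167 * 0.317 + 590 * 0.079
M = 52.9390 + 46.6100
M = 99.5490


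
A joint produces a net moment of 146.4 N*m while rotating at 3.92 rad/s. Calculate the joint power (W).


P = M * omega
P = 146.4 * 3.92
P = 573.8880


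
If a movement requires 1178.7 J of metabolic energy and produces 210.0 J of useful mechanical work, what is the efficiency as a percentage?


eta = (W_mech / E_meta) * 100
eta = (210.0 / 1178.7) * 100
ratio = 0.1782
eta = 17.8162


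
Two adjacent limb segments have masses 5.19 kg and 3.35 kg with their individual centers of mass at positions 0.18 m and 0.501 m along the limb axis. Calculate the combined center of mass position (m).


COM = (m1*x1 + m2*x2) / (m1 + m2)
COM = (5.19*0.18 + 3.35*0.501) / (5.19 + 3.35)
Numerator = 2.6126
Denominator = 8.5400
COM = 0.3059


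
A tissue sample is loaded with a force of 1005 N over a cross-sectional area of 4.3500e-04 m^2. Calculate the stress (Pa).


stress = F / A
stress = 1005 / 4.3500e-04
stress = 2.3103e+06


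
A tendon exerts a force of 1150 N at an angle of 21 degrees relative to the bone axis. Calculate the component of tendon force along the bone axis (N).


F_eff = F_tendon * cos(theta)
theta = 21 deg = 0.3665 rad
cos(theta) = 0.9336
F_eff = 1150 * 0.9336
F_eff = 1073.6175


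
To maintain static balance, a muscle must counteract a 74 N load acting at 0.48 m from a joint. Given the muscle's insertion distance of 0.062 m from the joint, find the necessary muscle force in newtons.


F_muscle = W * d_load / d_muscle
F_muscle = 74 * 0.48 / 0.062
Numerator = 35.5200
F_muscle = 572.9032


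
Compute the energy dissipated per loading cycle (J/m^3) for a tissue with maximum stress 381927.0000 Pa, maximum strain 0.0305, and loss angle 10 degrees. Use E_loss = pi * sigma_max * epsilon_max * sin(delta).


E_loss = pi * sigma_max * epsilon_max * sin(delta)
delta = 10 deg = 0.1745 rad
sin(delta) = 0.1736
E_loss = pi * 381927.0000 * 0.0305 * 0.1736
E_loss = 6354.7768


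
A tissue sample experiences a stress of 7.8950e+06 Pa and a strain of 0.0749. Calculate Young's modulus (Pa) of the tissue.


E = stress / strain
E = 7.8950e+06 / 0.0749
E = 1.0541e+08


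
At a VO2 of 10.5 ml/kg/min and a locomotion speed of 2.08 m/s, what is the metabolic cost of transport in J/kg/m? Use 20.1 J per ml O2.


Power per kg = VO2 * 20.1 / 60
Power per kg = 10.5 * 20.1 / 60 = 3.5175 W/kg
Cost = power_per_kg / speed
Cost = 3.5175 / 2.08
Cost = 1.6911


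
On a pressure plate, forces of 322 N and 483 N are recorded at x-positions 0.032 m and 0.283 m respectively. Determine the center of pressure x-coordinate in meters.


COP_x = (F1*x1 + F2*x2) / (F1 + F2)
COP_x = (322*0.032 + 483*0.283) / (322 + 483)
Numerator = 146.9930
Denominator = 805
COP_x = 0.1826


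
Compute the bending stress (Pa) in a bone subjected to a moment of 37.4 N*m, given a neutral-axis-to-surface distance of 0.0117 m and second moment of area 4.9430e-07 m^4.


sigma = M * c / I
sigma = 37.4 * 0.0117 / 4.9430e-07
M * c = 0.4376
sigma = 885251.8713


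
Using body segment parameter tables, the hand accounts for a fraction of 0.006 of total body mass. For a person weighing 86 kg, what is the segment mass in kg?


m_segment = body_mass * fraction
m_segment = 86 * 0.006
m_segment = 0.5160


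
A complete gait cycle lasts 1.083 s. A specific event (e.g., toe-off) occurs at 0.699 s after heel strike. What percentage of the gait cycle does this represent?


pct = (event_time / cycle_time) * 100
pct = (0.699 / 1.083) * 100
ratio = 0.6454
pct = 64.5429


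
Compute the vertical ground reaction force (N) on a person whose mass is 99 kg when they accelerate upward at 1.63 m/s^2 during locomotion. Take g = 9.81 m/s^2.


GRF = m * (g + a)
GRF = 99 * (9.81 + 1.63)
GRF = 99 * 11.4400
GRF = 1132.5600


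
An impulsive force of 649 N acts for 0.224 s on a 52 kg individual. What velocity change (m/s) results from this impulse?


J = F * dt = 649 * 0.224 = 145.3760 N*s
delta_v = J / m
delta_v = 145.3760 / 52
delta_v = 2.7957


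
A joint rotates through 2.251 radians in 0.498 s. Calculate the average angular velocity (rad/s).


omega = delta_theta / delta_t
omega = 2.251 / 0.498
omega = 4.5201


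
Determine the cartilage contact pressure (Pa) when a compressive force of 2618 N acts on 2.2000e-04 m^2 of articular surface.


P = F / A
P = 2618 / 2.2000e-04
P = 1.1900e+07


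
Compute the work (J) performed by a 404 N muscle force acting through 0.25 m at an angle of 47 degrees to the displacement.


W = F * d * cos(theta)
theta = 47 deg = 0.8203 rad
cos(theta) = 0.6820
W = 404 * 0.25 * 0.6820
W = 68.8818


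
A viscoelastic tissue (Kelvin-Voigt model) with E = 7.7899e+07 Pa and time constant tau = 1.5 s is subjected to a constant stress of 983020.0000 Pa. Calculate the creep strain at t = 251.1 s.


epsilon(t) = (sigma/E) * (1 - exp(-t/tau))
sigma/E = 983020.0000 / 7.7899e+07 = 0.0126
exp(-t/tau) = exp(-251.1 / 1.5) = 1.9911e-73
epsilon = 0.0126 * (1 - 1.9911e-73)
epsilon = 0.0126


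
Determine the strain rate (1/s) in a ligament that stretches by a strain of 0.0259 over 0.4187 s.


strain_rate = delta_strain / delta_t
strain_rate = 0.0259 / 0.4187
strain_rate = 0.0619


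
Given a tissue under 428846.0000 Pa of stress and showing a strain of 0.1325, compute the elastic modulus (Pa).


E = stress / strain
E = 428846.0000 / 0.1325
E = 3.2366e+06


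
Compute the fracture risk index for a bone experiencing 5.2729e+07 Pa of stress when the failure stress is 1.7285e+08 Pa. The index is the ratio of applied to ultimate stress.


FRI = applied / ultimate
FRI = 5.2729e+07 / 1.7285e+08
FRI = 0.3051


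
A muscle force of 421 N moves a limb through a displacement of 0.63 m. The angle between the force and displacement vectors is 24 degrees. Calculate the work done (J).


W = F * d * cos(theta)
theta = 24 deg = 0.4189 rad
cos(theta) = 0.9135
W = 421 * 0.63 * 0.9135
W = 242.2997


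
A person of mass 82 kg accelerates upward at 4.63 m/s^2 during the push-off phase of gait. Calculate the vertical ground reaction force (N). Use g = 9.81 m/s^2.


GRF = m * (g + a)
GRF = 82 * (9.81 + 4.63)
GRF = 82 * 14.4400
GRF = 1184.0800


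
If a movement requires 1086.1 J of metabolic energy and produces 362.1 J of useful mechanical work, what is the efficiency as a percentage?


eta = (W_mech / E_meta) * 100
eta = (362.1 / 1086.1) * 100
ratio = 0.3334
eta = 33.3395


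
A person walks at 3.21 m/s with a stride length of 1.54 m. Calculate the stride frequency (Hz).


f = v / stride_length
f = 3.21 / 1.54
f = 2.0844


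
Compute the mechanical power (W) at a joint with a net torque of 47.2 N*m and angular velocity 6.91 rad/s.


P = M * omega
P = 47.2 * 6.91
P = 326.1520


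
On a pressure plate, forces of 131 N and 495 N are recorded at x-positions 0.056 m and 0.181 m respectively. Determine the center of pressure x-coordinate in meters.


COP_x = (F1*x1 + F2*x2) / (F1 + F2)
COP_x = (131*0.056 + 495*0.181) / (131 + 495)
Numerator = 96.9310
Denominator = 626
COP_x = 0.1548


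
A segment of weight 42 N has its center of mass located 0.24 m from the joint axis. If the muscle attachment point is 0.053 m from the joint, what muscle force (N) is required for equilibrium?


F_muscle = W * d_load / d_muscle
F_muscle = 42 * 0.24 / 0.053
Numerator = 10.0800
F_muscle = 190.1887


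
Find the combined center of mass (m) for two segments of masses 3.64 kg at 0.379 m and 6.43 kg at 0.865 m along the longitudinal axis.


COM = (m1*x1 + m2*x2) / (m1 + m2)
COM = (3.64*0.379 + 6.43*0.865) / (3.64 + 6.43)
Numerator = 6.9415
Denominator = 10.0700
COM = 0.6893


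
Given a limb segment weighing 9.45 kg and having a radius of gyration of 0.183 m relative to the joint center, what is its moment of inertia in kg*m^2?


I = m * k^2
I = 9.45 * 0.183^2
k^2 = 0.0335
I = 0.3165


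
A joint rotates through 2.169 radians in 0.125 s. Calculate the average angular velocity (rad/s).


omega = delta_theta / delta_t
omega = 2.169 / 0.125
omega = 17.3520


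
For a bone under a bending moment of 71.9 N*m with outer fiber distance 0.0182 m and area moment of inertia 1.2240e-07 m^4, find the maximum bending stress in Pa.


sigma = M * c / I
sigma = 71.9 * 0.0182 / 1.2240e-07
M * c = 1.3086
sigma = 1.0691e+07


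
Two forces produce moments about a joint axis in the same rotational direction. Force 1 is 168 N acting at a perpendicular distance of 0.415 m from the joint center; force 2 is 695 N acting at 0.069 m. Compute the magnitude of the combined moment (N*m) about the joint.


M = F1 * d1 + F2 * d2
M = 168 * 0.415 + 695 * 0.069
M = 69.7200 + 47.9550
M = 117.6750


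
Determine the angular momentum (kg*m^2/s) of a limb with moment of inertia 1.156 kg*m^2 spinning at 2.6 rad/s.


L = I * omega
L = 1.156 * 2.6
L = 3.0056


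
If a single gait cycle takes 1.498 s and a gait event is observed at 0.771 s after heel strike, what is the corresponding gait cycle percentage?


pct = (event_time / cycle_time) * 100
pct = (0.771 / 1.498) * 100
ratio = 0.5147
pct = 51.4686


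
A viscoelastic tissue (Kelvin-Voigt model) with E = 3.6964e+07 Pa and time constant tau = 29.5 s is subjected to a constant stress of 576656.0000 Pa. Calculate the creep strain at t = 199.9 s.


epsilon(t) = (sigma/E) * (1 - exp(-t/tau))
sigma/E = 576656.0000 / 3.6964e+07 = 0.0156
exp(-t/tau) = exp(-199.9 / 29.5) = 0.0011
epsilon = 0.0156 * (1 - 0.0011)
epsilon = 0.0156


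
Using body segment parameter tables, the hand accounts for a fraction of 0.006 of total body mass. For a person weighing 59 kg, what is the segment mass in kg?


m_segment = body_mass * fraction
m_segment = 59 * 0.006
m_segment = 0.3540


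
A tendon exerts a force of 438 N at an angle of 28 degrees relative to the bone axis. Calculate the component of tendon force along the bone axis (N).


F_eff = F_tendon * cos(theta)
theta = 28 deg = 0.4887 rad
cos(theta) = 0.8829
F_eff = 438 * 0.8829
F_eff = 386.7310


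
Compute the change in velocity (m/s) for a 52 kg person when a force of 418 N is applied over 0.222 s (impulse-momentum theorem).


J = F * dt = 418 * 0.222 = 92.7960 N*s
delta_v = J / m
delta_v = 92.7960 / 52
delta_v = 1.7845


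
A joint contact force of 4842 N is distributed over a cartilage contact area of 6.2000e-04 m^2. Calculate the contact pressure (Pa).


P = F / A
P = 4842 / 6.2000e-04
P = 7.8097e+06


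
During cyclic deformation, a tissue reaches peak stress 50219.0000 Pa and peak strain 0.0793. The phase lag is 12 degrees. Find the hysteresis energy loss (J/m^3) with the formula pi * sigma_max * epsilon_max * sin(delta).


E_loss = pi * sigma_max * epsilon_max * sin(delta)
delta = 12 deg = 0.2094 rad
sin(delta) = 0.2079
E_loss = pi * 50219.0000 * 0.0793 * 0.2079
E_loss = 2601.1778


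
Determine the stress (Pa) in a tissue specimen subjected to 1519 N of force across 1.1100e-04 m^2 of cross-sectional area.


stress = F / A
stress = 1519 / 1.1100e-04
stress = 1.3685e+07


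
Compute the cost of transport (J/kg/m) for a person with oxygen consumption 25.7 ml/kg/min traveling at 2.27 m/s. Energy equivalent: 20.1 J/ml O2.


Power per kg = VO2 * 20.1 / 60
Power per kg = 25.7 * 20.1 / 60 = 8.6095 W/kg
Cost = power_per_kg / speed
Cost = 8.6095 / 2.27
Cost = 3.7927


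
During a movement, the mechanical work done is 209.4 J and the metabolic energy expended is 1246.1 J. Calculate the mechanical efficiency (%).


eta = (W_mech / E_meta) * 100
eta = (209.4 / 1246.1) * 100
ratio = 0.1680
eta = 16.8044


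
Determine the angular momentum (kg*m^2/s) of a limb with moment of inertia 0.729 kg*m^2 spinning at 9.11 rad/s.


L = I * omega
L = 0.729 * 9.11
L = 6.6412


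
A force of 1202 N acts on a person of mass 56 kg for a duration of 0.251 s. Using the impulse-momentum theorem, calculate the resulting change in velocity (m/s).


J = F * dt = 1202 * 0.251 = 301.7020 N*s
delta_v = J / m
delta_v = 301.7020 / 56
delta_v = 5.3875


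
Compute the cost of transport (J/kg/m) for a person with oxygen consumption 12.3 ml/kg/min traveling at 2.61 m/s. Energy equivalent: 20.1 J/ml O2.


Power per kg = VO2 * 20.1 / 60
Power per kg = 12.3 * 20.1 / 60 = 4.1205 W/kg
Cost = power_per_kg / speed
Cost = 4.1205 / 2.61
Cost = 1.5787


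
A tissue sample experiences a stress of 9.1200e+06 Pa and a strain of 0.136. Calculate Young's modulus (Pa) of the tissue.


E = stress / strain
E = 9.1200e+06 / 0.136
E = 6.7059e+07


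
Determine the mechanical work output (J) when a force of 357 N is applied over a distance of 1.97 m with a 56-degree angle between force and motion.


W = F * d * cos(theta)
theta = 56 deg = 0.9774 rad
cos(theta) = 0.5592
W = 357 * 1.97 * 0.5592
W = 393.2748


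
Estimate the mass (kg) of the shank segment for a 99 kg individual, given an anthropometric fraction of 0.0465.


m_segment = body_mass * fraction
m_segment = 99 * 0.0465
m_segment = 4.6035


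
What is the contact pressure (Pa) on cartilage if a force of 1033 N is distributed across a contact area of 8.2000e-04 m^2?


P = F / A
P = 1033 / 8.2000e-04
P = 1.2598e+06


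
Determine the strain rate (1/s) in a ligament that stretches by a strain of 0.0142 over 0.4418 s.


strain_rate = delta_strain / delta_t
strain_rate = 0.0142 / 0.4418
strain_rate = 0.0321


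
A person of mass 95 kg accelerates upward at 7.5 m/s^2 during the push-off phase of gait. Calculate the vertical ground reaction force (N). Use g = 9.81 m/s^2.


GRF = m * (g + a)
GRF = 95 * (9.81 + 7.5)
GRF = 95 * 17.3100
GRF = 1644.4500


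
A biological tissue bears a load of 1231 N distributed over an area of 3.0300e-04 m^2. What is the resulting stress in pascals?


stress = F / A
stress = 1231 / 3.0300e-04
stress = 4.0627e+06


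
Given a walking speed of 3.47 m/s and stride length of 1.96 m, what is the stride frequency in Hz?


f = v / stride_length
f = 3.47 / 1.96
f = 1.7704


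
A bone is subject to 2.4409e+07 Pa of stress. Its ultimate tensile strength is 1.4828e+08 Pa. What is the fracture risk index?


FRI = applied / ultimate
FRI = 2.4409e+07 / 1.4828e+08
FRI = 0.1646


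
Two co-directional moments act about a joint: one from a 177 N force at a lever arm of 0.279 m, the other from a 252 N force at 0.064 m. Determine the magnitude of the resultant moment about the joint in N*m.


M = F1 * d1 + F2 * d2
M = 177 * 0.279 + 252 * 0.064
M = 49.3830 + 16.1280
M = 65.5110


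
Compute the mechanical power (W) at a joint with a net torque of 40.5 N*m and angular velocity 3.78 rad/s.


P = M * omega
P = 40.5 * 3.78
P = 153.0900


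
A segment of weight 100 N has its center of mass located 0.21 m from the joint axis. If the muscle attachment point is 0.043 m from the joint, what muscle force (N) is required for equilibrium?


F_muscle = W * d_load / d_muscle
F_muscle = 100 * 0.21 / 0.043
Numerator = 21.0000
F_muscle = 488.3721


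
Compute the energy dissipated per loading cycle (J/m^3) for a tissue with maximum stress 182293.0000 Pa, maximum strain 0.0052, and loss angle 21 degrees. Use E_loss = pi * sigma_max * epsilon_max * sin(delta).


E_loss = pi * sigma_max * epsilon_max * sin(delta)
delta = 21 deg = 0.3665 rad
sin(delta) = 0.3584
E_loss = pi * 182293.0000 * 0.0052 * 0.3584
E_loss = 1067.2161


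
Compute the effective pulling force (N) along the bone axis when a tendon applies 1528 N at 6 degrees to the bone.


F_eff = F_tendon * cos(theta)
theta = 6 deg = 0.1047 rad
cos(theta) = 0.9945
F_eff = 1528 * 0.9945
F_eff = 1519.6295


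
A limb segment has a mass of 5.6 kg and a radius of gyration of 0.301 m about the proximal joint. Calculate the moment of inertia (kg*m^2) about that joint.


I = m * k^2
I = 5.6 * 0.301^2
k^2 = 0.0906
I = 0.5074


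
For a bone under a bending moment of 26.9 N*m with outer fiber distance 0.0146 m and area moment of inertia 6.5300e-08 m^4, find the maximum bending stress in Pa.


sigma = M * c / I
sigma = 26.9 * 0.0146 / 6.5300e-08
M * c = 0.3927
sigma = 6.0144e+06


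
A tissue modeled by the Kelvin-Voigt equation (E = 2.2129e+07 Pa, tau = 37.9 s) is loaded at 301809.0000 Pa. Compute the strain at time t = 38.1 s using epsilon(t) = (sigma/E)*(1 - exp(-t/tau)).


epsilon(t) = (sigma/E) * (1 - exp(-t/tau))
sigma/E = 301809.0000 / 2.2129e+07 = 0.0136
exp(-t/tau) = exp(-38.1 / 37.9) = 0.3659
epsilon = 0.0136 * (1 - 0.3659)
epsilon = 0.0086


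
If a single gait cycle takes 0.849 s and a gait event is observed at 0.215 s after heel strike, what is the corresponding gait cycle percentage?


pct = (event_time / cycle_time) * 100
pct = (0.215 / 0.849) * 100
ratio = 0.2532
pct = 25.3239


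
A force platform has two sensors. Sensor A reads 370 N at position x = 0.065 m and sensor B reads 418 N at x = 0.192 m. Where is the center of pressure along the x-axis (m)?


COP_x = (F1*x1 + F2*x2) / (F1 + F2)
COP_x = (370*0.065 + 418*0.192) / (370 + 418)
Numerator = 104.3060
Denominator = 788
COP_x = 0.1324


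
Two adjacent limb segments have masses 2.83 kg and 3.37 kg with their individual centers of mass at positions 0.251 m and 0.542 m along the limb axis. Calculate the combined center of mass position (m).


COM = (m1*x1 + m2*x2) / (m1 + m2)
COM = (2.83*0.251 + 3.37*0.542) / (2.83 + 3.37)
Numerator = 2.5369
Denominator = 6.2000
COM = 0.4092


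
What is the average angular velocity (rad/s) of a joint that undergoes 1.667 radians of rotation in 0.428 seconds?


omega = delta_theta / delta_t
omega = 1.667 / 0.428
omega = 3.8949


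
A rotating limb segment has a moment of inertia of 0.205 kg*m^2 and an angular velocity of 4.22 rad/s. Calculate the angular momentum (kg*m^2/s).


L = I * omega
L = 0.205 * 4.22
L = 0.8651


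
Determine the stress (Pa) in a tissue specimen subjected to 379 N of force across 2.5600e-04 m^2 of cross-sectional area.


stress = F / A
stress = 379 / 2.5600e-04
stress = 1.4805e+06


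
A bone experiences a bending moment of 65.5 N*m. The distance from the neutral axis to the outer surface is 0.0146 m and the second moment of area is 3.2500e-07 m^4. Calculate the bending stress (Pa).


sigma = M * c / I
sigma = 65.5 * 0.0146 / 3.2500e-07
M * c = 0.9563
sigma = 2.9425e+06


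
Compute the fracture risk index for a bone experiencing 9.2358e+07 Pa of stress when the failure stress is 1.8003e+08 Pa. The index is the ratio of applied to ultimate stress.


FRI = applied / ultimate
FRI = 9.2358e+07 / 1.8003e+08
FRI = 0.5130


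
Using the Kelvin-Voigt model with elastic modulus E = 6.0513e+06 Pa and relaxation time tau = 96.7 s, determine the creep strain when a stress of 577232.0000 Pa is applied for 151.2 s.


epsilon(t) = (sigma/E) * (1 - exp(-t/tau))
sigma/E = 577232.0000 / 6.0513e+06 = 0.0954
exp(-t/tau) = exp(-151.2 / 96.7) = 0.2094
epsilon = 0.0954 * (1 - 0.2094)
epsilon = 0.0754


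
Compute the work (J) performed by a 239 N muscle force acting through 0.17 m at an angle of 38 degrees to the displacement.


W = F * d * cos(theta)
theta = 38 deg = 0.6632 rad
cos(theta) = 0.7880
W = 239 * 0.17 * 0.7880
W = 32.0169


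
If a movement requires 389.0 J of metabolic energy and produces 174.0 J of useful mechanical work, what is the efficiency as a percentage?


eta = (W_mech / E_meta) * 100
eta = (174.0 / 389.0) * 100
ratio = 0.4473
eta = 44.7301
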